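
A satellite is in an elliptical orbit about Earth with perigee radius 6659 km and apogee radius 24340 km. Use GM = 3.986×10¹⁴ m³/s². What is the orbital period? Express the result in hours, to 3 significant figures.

Semi-major axis a = (r_p + r_a)/2 = (6659.0 + 24340)/2 = 15500 km = 1.550×10⁷ m.
By Kepler's third law T = 2π√(a³/μ) = 2π × 3.056×10³ = 1.920×10⁴ s.
= 5.334 hours.

T ≈ 5.33 hours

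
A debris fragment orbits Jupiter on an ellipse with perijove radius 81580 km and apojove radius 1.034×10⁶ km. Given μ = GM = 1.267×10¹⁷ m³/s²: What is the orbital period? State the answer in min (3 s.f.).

T ≈ 3880 min

Semi-major axis a = (r_p + r_a)/2 = (81580 + 1.0340×10⁶)/2 = 5.5779×10⁵ km = 5.578×10⁸ m.
By Kepler's third law T = 2π√(a³/μ) = 2π × 3.701×10⁴ = 2.325×10⁵ s.
= 3876 min.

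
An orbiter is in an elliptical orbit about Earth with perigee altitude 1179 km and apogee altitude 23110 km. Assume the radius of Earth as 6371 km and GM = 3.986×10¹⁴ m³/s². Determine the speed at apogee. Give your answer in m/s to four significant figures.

r_p = 6371 + 1179 = 7550.0 km = 7.5500×10⁶ m.
r_a = 6371 + 23110 = 29481 km = 2.9481×10⁷ m.
Semi-major axis a = (r_p + r_a)/2 = 18516 km = 1.852×10⁷ m.
Vis-viva: v² = μ(2/r − 1/a) = 3.986×10¹⁴ × (6.784×10⁻⁸ − 5.401×10⁻⁸) = 5.513×10⁶ m²/s².
v = 2348 m/s.

v ≈ 2348 m/s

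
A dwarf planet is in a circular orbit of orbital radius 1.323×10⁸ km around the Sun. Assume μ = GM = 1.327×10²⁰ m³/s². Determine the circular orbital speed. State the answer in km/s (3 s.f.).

r = 1.323×10⁸ km = 1.323×10¹¹ m.
For a circular orbit v = √(μ/r) = √(1.327×10²⁰ / 1.323×10¹¹) = √(1.003×10⁹) = 31670 m/s.
That is 31.67 km/s.

v ≈ 31.7 km/s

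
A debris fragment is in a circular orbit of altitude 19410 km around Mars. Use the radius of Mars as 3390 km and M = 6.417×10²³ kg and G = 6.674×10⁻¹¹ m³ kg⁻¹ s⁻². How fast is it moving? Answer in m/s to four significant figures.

μ = GM = 6.674×10⁻¹¹ × 6.417×10²³ = 4.283×10¹³ m³/s².
r = 3390 + 19410 = 22800 km = 2.2800×10⁷ m.
For a circular orbit v = √(μ/r) = √(4.283×10¹³ / 2.280×10⁷) = √(1.878×10⁶) = 1371 m/s.

v ≈ 1371 m/s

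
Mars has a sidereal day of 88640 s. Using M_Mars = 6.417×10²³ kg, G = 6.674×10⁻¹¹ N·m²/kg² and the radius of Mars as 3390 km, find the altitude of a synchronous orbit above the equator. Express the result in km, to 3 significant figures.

h_sync ≈ 17000 km

μ = GM = 6.674×10⁻¹¹ × 6.417×10²³ = 4.283×10¹³ m³/s².
A synchronous orbit has period T, so by Kepler's third law a = (μT²/4π²)^(1/3).
μT²/4π² = 4.283×10¹³ × (8.864×10⁴)² / 39.48 = 8.524×10²¹ m³.
a = 2.043×10⁷ m = 20427 km.
Altitude h = a − R = 20427 − 3390 = 17037 km.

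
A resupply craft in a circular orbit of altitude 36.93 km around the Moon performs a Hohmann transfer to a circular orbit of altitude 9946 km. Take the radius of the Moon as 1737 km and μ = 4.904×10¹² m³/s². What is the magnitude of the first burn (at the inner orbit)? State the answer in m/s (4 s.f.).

Δv ≈ 528.2 m/s

r₁ = 1737 + 36.93 = 1773.9 km = 1.7739×10⁶ m.
r₂ = 1737 + 9946 = 11683 km = 1.1683×10⁷ m.
Transfer ellipse a_t = (r₁ + r₂)/2 = 6.728×10⁶ m.
At r₁: circular v_c1 = √(μ/r₁) = 1663 m/s; transfer-perilune v_p = √[μ(2/r₁ − 1/a_t)] = 2191 m/s.
Δv₁ = v_p − v_c1 = 528.2 m/s.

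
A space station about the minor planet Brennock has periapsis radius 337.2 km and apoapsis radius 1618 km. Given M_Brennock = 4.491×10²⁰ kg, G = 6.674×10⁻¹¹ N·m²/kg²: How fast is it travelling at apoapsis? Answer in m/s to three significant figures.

v ≈ 79.9 m/s

μ = GM = 6.674×10⁻¹¹ × 4.491×10²⁰ = 2.997×10¹⁰ m³/s².
Semi-major axis a = (r_p + r_a)/2 = 977.60 km = 9.776×10⁵ m.
Vis-viva: v² = μ(2/r − 1/a) = 2.997×10¹⁰ × (1.236×10⁻⁶ − 1.023×10⁻⁶) = 6.390×10³ m²/s².
v = 79.94 m/s.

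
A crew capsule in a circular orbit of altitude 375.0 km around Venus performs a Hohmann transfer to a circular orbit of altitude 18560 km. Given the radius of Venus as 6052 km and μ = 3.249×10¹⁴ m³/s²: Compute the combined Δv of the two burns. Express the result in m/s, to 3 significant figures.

r₁ = 6052 + 375.0 = 6427.0 km = 6.4270×10⁶ m.
r₂ = 6052 + 18560 = 24612 km = 2.4612×10⁷ m.
Transfer ellipse a_t = (r₁ + r₂)/2 = 1.552×10⁷ m.
At r₁: circular v_c1 = √(μ/r₁) = 7110 m/s; transfer-periapsis v_p = √[μ(2/r₁ − 1/a_t)] = 8954 m/s.
Δv₁ = v_p − v_c1 = 1844 m/s.
At r₂: circular v_c2 = √(μ/r₂) = 3633 m/s; transfer-apoapsis v_a = √[μ(2/r₂ − 1/a_t)] = 2338 m/s.
Δv₂ = v_c2 − v_a = 1295 m/s.
Total Δv = Δv₁ + Δv₂ = 3139 m/s.

Δv_total ≈ 3140 m/s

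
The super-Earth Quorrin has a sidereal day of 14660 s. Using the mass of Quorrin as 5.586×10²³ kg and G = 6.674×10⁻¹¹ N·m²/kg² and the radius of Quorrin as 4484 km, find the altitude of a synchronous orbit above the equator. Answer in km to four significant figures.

μ = GM = 6.674×10⁻¹¹ × 5.586×10²³ = 3.728×10¹³ m³/s².
A synchronous orbit has period T, so by Kepler's third law a = (μT²/4π²)^(1/3).
μT²/4π² = 3.728×10¹³ × (1.466×10⁴)² / 39.48 = 2.030×10²⁰ m³.
a = 5.877×10⁶ m = 5876.7 km.
Altitude h = a − R = 5876.7 − 4484 = 1392.7 km.

h_sync ≈ 1393 km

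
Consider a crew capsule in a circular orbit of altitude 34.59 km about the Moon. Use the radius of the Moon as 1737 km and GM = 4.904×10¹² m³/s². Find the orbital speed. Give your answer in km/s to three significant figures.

v ≈ 1.66 km/s

r = 1737 + 34.59 = 1771.6 km = 1.7716×10⁶ m.
For a circular orbit v = √(μ/r) = √(4.904×10¹² / 1.772×10⁶) = √(2.768×10⁶) = 1664 m/s.
That is 1.664 km/s.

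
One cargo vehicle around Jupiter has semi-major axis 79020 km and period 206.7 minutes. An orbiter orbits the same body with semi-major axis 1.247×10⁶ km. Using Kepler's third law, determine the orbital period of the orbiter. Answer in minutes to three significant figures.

T₂ ≈ 13000 minutes

Kepler's third law: T² ∝ a³, so T₂ = T₁ (a₂/a₁)^(3/2).
a₂/a₁ = 15.78, (a₂/a₁)^(3/2) = 62.69.
T₂ = 206.7 × 62.69 = 12960 minutes.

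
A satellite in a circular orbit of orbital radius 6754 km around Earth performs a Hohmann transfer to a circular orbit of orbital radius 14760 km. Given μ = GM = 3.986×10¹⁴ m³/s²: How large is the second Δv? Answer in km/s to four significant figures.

Δv ≈ 1.079 km/s

r₁ = 6754 km = 6.754×10⁶ m.
r₂ = 14760 km = 1.476×10⁷ m.
Transfer ellipse a_t = (r₁ + r₂)/2 = 1.076×10⁷ m.
At r₁: circular v_c1 = √(μ/r₁) = 7682 m/s; transfer-perigee v_p = √[μ(2/r₁ − 1/a_t)] = 8999 m/s.
At r₂: circular v_c2 = √(μ/r₂) = 5197 m/s; transfer-apogee v_a = √[μ(2/r₂ − 1/a_t)] = 4118 m/s.
Δv₂ = v_c2 − v_a = 1079 m/s.
= 1.079 km/s.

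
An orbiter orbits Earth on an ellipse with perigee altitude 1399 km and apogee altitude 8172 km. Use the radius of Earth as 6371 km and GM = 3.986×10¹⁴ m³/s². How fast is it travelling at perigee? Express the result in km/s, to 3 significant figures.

v ≈ 8.18 km/s

r_p = 6371 + 1399 = 7770.0 km = 7.7700×10⁶ m.
r_a = 6371 + 8172 = 14543 km = 1.4543×10⁷ m.
Semi-major axis a = (r_p + r_a)/2 = 11156 km = 1.116×10⁷ m.
Vis-viva: v² = μ(2/r − 1/a) = 3.986×10¹⁴ × (2.574×10⁻⁷ − 8.963×10⁻⁸) = 6.687×10⁷ m²/s².
v = 8178 m/s = 8.178 km/s.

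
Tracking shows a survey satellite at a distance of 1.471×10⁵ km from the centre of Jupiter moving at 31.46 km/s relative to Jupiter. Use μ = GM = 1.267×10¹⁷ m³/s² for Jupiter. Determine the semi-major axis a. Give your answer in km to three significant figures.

r = 1.471×10⁸ m.
Specific orbital energy ε = v²/2 − μ/r = (31460)²/2 − 1.267×10¹⁷/1.471×10⁸ = -3.665×10⁸ J/kg.
Since ε = −μ/(2a), a = −μ/(2ε) = 1.729×10⁸ m = 1.7287×10⁵ km.

a ≈ 1.73×10⁵ km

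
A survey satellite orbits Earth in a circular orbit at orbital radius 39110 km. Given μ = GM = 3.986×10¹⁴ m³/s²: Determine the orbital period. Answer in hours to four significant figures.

T ≈ 21.38 hours

r = 39110 km = 3.911×10⁷ m.
Kepler's third law: T = 2π√(r³/μ) = 2π√((3.911×10⁷)³ / 3.986×10¹⁴).
r³/μ = 1.501×10⁸ s², so T = 2π × 1.225×10⁴ = 7.697×10⁴ s.
Converting: 7.697×10⁴ s ÷ 3600 = 21.38 hours.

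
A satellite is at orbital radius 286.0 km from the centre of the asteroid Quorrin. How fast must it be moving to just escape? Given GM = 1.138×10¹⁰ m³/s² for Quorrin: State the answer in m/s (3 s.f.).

r = 286.0 km = 2.860×10⁵ m.
Escape speed v_esc = √(2μ/r) = √(2 × 1.138×10¹⁰ / 2.860×10⁵) = √(7.958×10⁴) = 282.1 m/s.

v_esc ≈ 282 m/s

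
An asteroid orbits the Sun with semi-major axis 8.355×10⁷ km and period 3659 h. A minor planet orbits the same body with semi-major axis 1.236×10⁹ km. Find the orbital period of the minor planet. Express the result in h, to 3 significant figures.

Kepler's third law: T² ∝ a³, so T₂ = T₁ (a₂/a₁)^(3/2).
a₂/a₁ = 14.79, (a₂/a₁)^(3/2) = 56.90.
T₂ = 3659 × 56.90 = 2.082×10⁵ h.

T₂ ≈ 2.08×10⁵ h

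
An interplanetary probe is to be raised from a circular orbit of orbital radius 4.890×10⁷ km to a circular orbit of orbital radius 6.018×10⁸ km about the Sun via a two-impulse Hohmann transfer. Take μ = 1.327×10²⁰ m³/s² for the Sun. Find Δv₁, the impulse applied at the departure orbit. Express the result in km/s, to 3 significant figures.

Δv ≈ 18.8 km/s

r₁ = 4.890×10⁷ km = 4.890×10¹⁰ m.
r₂ = 6.018×10⁸ km = 6.018×10¹¹ m.
Transfer ellipse a_t = (r₁ + r₂)/2 = 3.254×10¹¹ m.
At r₁: circular v_c1 = √(μ/r₁) = 52090 m/s; transfer-perihelion v_p = √[μ(2/r₁ − 1/a_t)] = 70850 m/s.
Δv₁ = v_p − v_c1 = 18760 m/s.
= 18.76 km/s.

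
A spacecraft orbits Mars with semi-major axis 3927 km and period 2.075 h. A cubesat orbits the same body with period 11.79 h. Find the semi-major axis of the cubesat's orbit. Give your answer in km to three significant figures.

Kepler's third law: a³ ∝ T², so a₂ = a₁ (T₂/T₁)^(2/3).
T₂/T₁ = 5.682, (T₂/T₁)^(2/3) = 3.184.
a₂ = 3927 × 3.184 = 12500 km.

a₂ ≈ 12500 km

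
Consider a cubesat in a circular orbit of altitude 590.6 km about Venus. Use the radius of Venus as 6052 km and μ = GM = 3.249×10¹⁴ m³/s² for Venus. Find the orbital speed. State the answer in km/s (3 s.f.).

v ≈ 6.99 km/s

r = 6052 + 590.6 = 6642.6 km = 6.6426×10⁶ m.
For a circular orbit v = √(μ/r) = √(3.249×10¹⁴ / 6.643×10⁶) = √(4.891×10⁷) = 6994 m/s.
That is 6.994 km/s.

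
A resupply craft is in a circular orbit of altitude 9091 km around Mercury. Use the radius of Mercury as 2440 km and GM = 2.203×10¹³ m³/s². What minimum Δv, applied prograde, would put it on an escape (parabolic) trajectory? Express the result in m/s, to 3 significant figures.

r = 2440 + 9091 = 11531 km = 1.1531×10⁷ m.
Circular speed v_c = √(μ/r) = 1382 m/s.
Escape speed v_esc = √(2μ/r) = √2 × v_c = 1955 m/s.
Δv = v_esc − v_c = 572.5 m/s.

Δv ≈ 573 m/s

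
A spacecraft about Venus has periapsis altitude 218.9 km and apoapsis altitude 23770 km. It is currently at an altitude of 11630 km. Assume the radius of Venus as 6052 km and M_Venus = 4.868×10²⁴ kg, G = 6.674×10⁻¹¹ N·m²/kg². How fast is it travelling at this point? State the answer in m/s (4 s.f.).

v ≈ 4330 m/s

μ = GM = 6.674×10⁻¹¹ × 4.868×10²⁴ = 3.249×10¹⁴ m³/s².
r_p = 6052 + 218.9 = 6270.9 km = 6.2709×10⁶ m.
r_a = 6052 + 23770 = 29822 km = 2.9822×10⁷ m.
r = 6052 + 11630 = 17682 km = 1.768×10⁷ m.
Semi-major axis a = (r_p + r_a)/2 = 18046 km = 1.805×10⁷ m.
Vis-viva: v² = μ(2/r − 1/a) = 3.249×10¹⁴ × (1.131×10⁻⁷ − 5.541×10⁻⁸) = 1.875×10⁷ m²/s².
v = 4330 m/s.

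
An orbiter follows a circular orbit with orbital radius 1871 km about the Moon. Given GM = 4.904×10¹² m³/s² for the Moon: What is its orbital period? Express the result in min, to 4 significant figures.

r = 1871 km = 1.871×10⁶ m.
Kepler's third law: T = 2π√(r³/μ) = 2π√((1.871×10⁶)³ / 4.904×10¹²).
r³/μ = 1.336×10⁶ s², so T = 2π × 1.156×10³ = 7.261×10³ s.
Converting: 7.261×10³ s ÷ 60.00 = 121.0 min.

T ≈ 121.0 min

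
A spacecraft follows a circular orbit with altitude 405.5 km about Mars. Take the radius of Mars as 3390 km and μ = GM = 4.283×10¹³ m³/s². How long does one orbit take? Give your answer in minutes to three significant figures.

T ≈ 118 minutes

r = 3390 + 405.5 = 3795.5 km = 3.7955×10⁶ m.
Kepler's third law: T = 2π√(r³/μ) = 2π√((3.796×10⁶)³ / 4.283×10¹³).
r³/μ = 1.277×10⁶ s², so T = 2π × 1.130×10³ = 7.099×10³ s.
Converting: 7.099×10³ s ÷ 60.00 = 118.3 minutes.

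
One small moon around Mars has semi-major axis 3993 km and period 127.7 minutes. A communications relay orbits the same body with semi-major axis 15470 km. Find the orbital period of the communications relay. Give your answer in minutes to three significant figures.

Kepler's third law: T² ∝ a³, so T₂ = T₁ (a₂/a₁)^(3/2).
a₂/a₁ = 3.874, (a₂/a₁)^(3/2) = 7.626.
T₂ = 127.7 × 7.626 = 973.8 minutes.

T₂ ≈ 974 minutes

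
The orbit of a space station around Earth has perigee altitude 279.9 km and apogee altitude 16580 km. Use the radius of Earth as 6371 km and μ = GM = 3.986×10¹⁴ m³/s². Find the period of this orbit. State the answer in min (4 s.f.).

r_p = 6371 + 279.9 = 6650.9 km = 6.6509×10⁶ m.
r_a = 6371 + 16580 = 22951 km = 2.2951×10⁷ m.
Semi-major axis a = (r_p + r_a)/2 = (6650.9 + 22951)/2 = 14801 km = 1.480×10⁷ m.
By Kepler's third law T = 2π√(a³/μ) = 2π × 2.852×10³ = 1.792×10⁴ s.
= 298.7 min.

T ≈ 298.7 min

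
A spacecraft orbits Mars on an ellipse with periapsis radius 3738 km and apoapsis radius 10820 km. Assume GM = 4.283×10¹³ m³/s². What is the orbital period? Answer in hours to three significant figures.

T ≈ 5.24 hours

Semi-major axis a = (r_p + r_a)/2 = (3738.0 + 10820)/2 = 7279.0 km = 7.279×10⁶ m.
By Kepler's third law T = 2π√(a³/μ) = 2π × 3.001×10³ = 1.885×10⁴ s.
= 5.237 hours.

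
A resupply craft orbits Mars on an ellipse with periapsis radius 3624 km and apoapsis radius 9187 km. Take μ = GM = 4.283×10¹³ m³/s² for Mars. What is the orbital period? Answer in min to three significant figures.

T ≈ 259 min

Semi-major axis a = (r_p + r_a)/2 = (3624.0 + 9187.0)/2 = 6405.5 km = 6.406×10⁶ m.
By Kepler's third law T = 2π√(a³/μ) = 2π × 2.477×10³ = 1.556×10⁴ s.
= 259.4 min.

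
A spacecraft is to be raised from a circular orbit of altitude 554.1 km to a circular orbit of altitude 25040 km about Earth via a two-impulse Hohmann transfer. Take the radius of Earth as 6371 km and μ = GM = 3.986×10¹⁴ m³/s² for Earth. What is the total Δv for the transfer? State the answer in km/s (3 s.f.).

r₁ = 6371 + 554.1 = 6925.1 km = 6.9251×10⁶ m.
r₂ = 6371 + 25040 = 31411 km = 3.1411×10⁷ m.
Transfer ellipse a_t = (r₁ + r₂)/2 = 1.917×10⁷ m.
At r₁: circular v_c1 = √(μ/r₁) = 7587 m/s; transfer-perigee v_p = √[μ(2/r₁ − 1/a_t)] = 9712 m/s.
Δv₁ = v_p − v_c1 = 2125 m/s.
At r₂: circular v_c2 = √(μ/r₂) = 3562 m/s; transfer-apogee v_a = √[μ(2/r₂ − 1/a_t)] = 2141 m/s.
Δv₂ = v_c2 − v_a = 1421 m/s.
Total Δv = Δv₁ + Δv₂ = 3546 m/s = 3.546 km/s.

Δv_total ≈ 3.55 km/s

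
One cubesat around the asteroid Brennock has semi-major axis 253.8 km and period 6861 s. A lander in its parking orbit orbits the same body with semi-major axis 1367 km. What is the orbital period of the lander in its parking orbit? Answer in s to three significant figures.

T₂ ≈ 85800 s

Kepler's third law: T² ∝ a³, so T₂ = T₁ (a₂/a₁)^(3/2).
a₂/a₁ = 5.386, (a₂/a₁)^(3/2) = 12.50.
T₂ = 6861 × 12.50 = 85760 s.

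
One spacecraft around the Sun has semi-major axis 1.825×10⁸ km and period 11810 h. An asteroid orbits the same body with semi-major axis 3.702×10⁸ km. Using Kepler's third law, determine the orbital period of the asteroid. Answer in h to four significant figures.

Kepler's third law: T² ∝ a³, so T₂ = T₁ (a₂/a₁)^(3/2).
a₂/a₁ = 2.028, (a₂/a₁)^(3/2) = 2.889.
T₂ = 11810 × 2.889 = 34120 h.

T₂ ≈ 34120 h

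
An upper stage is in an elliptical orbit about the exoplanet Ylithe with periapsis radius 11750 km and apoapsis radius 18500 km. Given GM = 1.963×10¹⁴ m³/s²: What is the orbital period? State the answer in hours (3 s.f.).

T ≈ 7.33 hours

Semi-major axis a = (r_p + r_a)/2 = (11750 + 18500)/2 = 15125 km = 1.512×10⁷ m.
By Kepler's third law T = 2π√(a³/μ) = 2π × 4.198×10³ = 2.638×10⁴ s.
= 7.328 hours.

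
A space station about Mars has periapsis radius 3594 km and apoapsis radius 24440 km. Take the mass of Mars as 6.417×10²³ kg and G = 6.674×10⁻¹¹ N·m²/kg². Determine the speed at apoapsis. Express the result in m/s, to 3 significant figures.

μ = GM = 6.674×10⁻¹¹ × 6.417×10²³ = 4.283×10¹³ m³/s².
Semi-major axis a = (r_p + r_a)/2 = 14017 km = 1.402×10⁷ m.
Vis-viva: v² = μ(2/r − 1/a) = 4.283×10¹³ × (8.183×10⁻⁸ − 7.134×10⁻⁸) = 4.493×10⁵ m²/s².
v = 670.3 m/s.

v ≈ 670 m/s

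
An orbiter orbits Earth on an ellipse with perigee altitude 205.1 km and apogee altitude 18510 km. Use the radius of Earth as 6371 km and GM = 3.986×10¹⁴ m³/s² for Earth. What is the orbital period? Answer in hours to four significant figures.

T ≈ 5.453 hours

r_p = 6371 + 205.1 = 6576.1 km = 6.5761×10⁶ m.
r_a = 6371 + 18510 = 24881 km = 2.4881×10⁷ m.
Semi-major axis a = (r_p + r_a)/2 = (6576.1 + 24881)/2 = 15729 km = 1.573×10⁷ m.
By Kepler's third law T = 2π√(a³/μ) = 2π × 3.124×10³ = 1.963×10⁴ s.
= 5.453 hours.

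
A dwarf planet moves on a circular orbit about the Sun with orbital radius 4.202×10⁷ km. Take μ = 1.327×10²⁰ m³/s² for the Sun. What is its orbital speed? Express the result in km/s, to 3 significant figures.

r = 4.202×10⁷ km = 4.202×10¹⁰ m.
For a circular orbit v = √(μ/r) = √(1.327×10²⁰ / 4.202×10¹⁰) = √(3.158×10⁹) = 56200 m/s.
That is 56.20 km/s.

v ≈ 56.2 km/s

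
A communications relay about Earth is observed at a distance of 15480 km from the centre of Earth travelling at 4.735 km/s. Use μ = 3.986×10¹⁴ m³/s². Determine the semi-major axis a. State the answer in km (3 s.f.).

a ≈ 13700 km

r = 1.548×10⁷ m.
Specific orbital energy ε = v²/2 − μ/r = (4735)²/2 − 3.986×10¹⁴/1.548×10⁷ = -1.454×10⁷ J/kg.
Since ε = −μ/(2a), a = −μ/(2ε) = 1.371×10⁷ m = 13708 km.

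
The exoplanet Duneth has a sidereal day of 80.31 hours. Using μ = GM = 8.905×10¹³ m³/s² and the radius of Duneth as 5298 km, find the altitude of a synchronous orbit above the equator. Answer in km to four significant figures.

T = 80.31 hours = 2.891×10⁵ s.
A synchronous orbit has period T, so by Kepler's third law a = (μT²/4π²)^(1/3).
μT²/4π² = 8.905×10¹³ × (2.891×10⁵)² / 39.48 = 1.885×10²³ m³.
a = 5.734×10⁷ m = 57342 km.
Altitude h = a − R = 57342 − 5298 = 52044 km.

h_sync ≈ 52040 km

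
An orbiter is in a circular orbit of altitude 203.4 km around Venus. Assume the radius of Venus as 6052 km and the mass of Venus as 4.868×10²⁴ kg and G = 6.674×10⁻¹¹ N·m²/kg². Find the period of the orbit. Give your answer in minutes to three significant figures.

μ = GM = 6.674×10⁻¹¹ × 4.868×10²⁴ = 3.249×10¹⁴ m³/s².
r = 6052 + 203.4 = 6255.4 km = 6.2554×10⁶ m.
Kepler's third law: T = 2π√(r³/μ) = 2π√((6.255×10⁶)³ / 3.249×10¹⁴).
r³/μ = 7.534×10⁵ s², so T = 2π × 8.680×10² = 5.454×10³ s.
Converting: 5.454×10³ s ÷ 60.00 = 90.90 minutes.

T ≈ 90.9 minutes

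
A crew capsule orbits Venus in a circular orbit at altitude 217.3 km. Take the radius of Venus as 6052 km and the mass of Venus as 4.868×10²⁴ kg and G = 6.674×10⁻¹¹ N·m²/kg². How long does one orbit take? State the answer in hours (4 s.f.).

μ = GM = 6.674×10⁻¹¹ × 4.868×10²⁴ = 3.249×10¹⁴ m³/s².
r = 6052 + 217.3 = 6269.3 km = 6.2693×10⁶ m.
Kepler's third law: T = 2π√(r³/μ) = 2π√((6.269×10⁶)³ / 3.249×10¹⁴).
r³/μ = 7.584×10⁵ s², so T = 2π × 8.709×10² = 5.472×10³ s.
Converting: 5.472×10³ s ÷ 3600 = 1.520 hours.

T ≈ 1.520 hours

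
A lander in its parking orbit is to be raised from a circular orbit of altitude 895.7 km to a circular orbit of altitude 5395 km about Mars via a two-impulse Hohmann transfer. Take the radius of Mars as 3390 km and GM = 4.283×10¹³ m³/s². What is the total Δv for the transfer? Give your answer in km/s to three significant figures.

r₁ = 3390 + 895.7 = 4285.7 km = 4.2857×10⁶ m.
r₂ = 3390 + 5395 = 8785.0 km = 8.7850×10⁶ m.
Transfer ellipse a_t = (r₁ + r₂)/2 = 6.535×10⁶ m.
At r₁: circular v_c1 = √(μ/r₁) = 3161 m/s; transfer-periapsis v_p = √[μ(2/r₁ − 1/a_t)] = 3665 m/s.
Δv₁ = v_p − v_c1 = 503.9 m/s.
At r₂: circular v_c2 = √(μ/r₂) = 2208 m/s; transfer-apoapsis v_a = √[μ(2/r₂ − 1/a_t)] = 1788 m/s.
Δv₂ = v_c2 − v_a = 420.0 m/s.
Total Δv = Δv₁ + Δv₂ = 923.9 m/s = 0.9239 km/s.

Δv_total ≈ 0.924 km/s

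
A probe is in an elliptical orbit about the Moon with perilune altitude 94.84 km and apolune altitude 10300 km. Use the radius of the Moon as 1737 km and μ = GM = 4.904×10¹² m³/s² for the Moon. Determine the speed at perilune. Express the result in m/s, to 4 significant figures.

r_p = 1737 + 94.84 = 1831.8 km = 1.8318×10⁶ m.
r_a = 1737 + 10300 = 12037 km = 1.2037×10⁷ m.
Semi-major axis a = (r_p + r_a)/2 = 6934.4 km = 6.934×10⁶ m.
Vis-viva: v² = μ(2/r − 1/a) = 4.904×10¹² × (1.092×10⁻⁶ − 1.442×10⁻⁷) = 4.647×10⁶ m²/s².
v = 2156 m/s.

v ≈ 2156 m/s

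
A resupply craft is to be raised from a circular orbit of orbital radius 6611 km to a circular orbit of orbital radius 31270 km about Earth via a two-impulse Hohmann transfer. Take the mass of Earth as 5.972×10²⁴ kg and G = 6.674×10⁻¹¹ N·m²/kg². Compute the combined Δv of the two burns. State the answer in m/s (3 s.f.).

μ = GM = 6.674×10⁻¹¹ × 5.972×10²⁴ = 3.986×10¹⁴ m³/s².
r₁ = 6611 km = 6.611×10⁶ m.
r₂ = 31270 km = 3.127×10⁷ m.
Transfer ellipse a_t = (r₁ + r₂)/2 = 1.894×10⁷ m.
At r₁: circular v_c1 = √(μ/r₁) = 7765 m/s; transfer-perigee v_p = √[μ(2/r₁ − 1/a_t)] = 9977 m/s.
Δv₁ = v_p − v_c1 = 2212 m/s.
At r₂: circular v_c2 = √(μ/r₂) = 3570 m/s; transfer-apogee v_a = √[μ(2/r₂ − 1/a_t)] = 2109 m/s.
Δv₂ = v_c2 − v_a = 1461 m/s.
Total Δv = Δv₁ + Δv₂ = 3673 m/s.

Δv_total ≈ 3670 m/s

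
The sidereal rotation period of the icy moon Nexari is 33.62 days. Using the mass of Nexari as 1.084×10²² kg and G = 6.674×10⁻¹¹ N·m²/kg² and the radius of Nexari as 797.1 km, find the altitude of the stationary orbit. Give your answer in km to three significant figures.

μ = GM = 6.674×10⁻¹¹ × 1.084×10²² = 7.235×10¹¹ m³/s².
T = 33.62 days = 2.905×10⁶ s.
A synchronous orbit has period T, so by Kepler's third law a = (μT²/4π²)^(1/3).
μT²/4π² = 7.235×10¹¹ × (2.905×10⁶)² / 39.48 = 1.546×10²³ m³.
a = 5.367×10⁷ m = 53673 km.
Altitude h = a − R = 53673 − 797.1 = 52876 km.

h_sync ≈ 52900 km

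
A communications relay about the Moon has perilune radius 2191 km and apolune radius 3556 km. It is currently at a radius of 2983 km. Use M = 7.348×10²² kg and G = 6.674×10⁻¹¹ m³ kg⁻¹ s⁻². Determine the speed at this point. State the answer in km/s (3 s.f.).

μ = GM = 6.674×10⁻¹¹ × 7.348×10²² = 4.904×10¹² m³/s².
Semi-major axis a = (r_p + r_a)/2 = 2873.5 km = 2.874×10⁶ m.
Vis-viva: v² = μ(2/r − 1/a) = 4.904×10¹² × (6.705×10⁻⁷ − 3.480×10⁻⁷) = 1.581×10⁶ m²/s².
v = 1258 m/s = 1.258 km/s.

v ≈ 1.26 km/s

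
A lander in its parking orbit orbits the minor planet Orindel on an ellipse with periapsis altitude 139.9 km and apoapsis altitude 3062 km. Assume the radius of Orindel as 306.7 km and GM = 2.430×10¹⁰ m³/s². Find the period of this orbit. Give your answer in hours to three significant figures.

r_p = 306.7 + 139.9 = 446.60 km = 4.4660×10⁵ m.
r_a = 306.7 + 3062 = 3368.7 km = 3.3687×10⁶ m.
Semi-major axis a = (r_p + r_a)/2 = (446.60 + 3368.7)/2 = 1907.6 km = 1.908×10⁶ m.
By Kepler's third law T = 2π√(a³/μ) = 2π × 1.690×10⁴ = 1.062×10⁵ s.
= 29.50 hours.

T ≈ 29.5 hours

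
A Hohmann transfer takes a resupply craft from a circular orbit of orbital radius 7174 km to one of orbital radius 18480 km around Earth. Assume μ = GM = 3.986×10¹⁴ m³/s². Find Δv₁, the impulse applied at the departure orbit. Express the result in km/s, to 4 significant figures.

Δv ≈ 1.493 km/s

r₁ = 7174 km = 7.174×10⁶ m.
r₂ = 18480 km = 1.848×10⁷ m.
Transfer ellipse a_t = (r₁ + r₂)/2 = 1.283×10⁷ m.
At r₁: circular v_c1 = √(μ/r₁) = 7454 m/s; transfer-perigee v_p = √[μ(2/r₁ − 1/a_t)] = 8947 m/s.
Δv₁ = v_p − v_c1 = 1493 m/s.
= 1.493 km/s.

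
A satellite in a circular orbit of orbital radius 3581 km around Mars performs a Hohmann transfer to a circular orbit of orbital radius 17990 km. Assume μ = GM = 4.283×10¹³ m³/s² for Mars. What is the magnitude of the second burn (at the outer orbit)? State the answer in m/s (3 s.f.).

r₁ = 3581 km = 3.581×10⁶ m.
r₂ = 17990 km = 1.799×10⁷ m.
Transfer ellipse a_t = (r₁ + r₂)/2 = 1.079×10⁷ m.
At r₁: circular v_c1 = √(μ/r₁) = 3458 m/s; transfer-periapsis v_p = √[μ(2/r₁ − 1/a_t)] = 4466 m/s.
At r₂: circular v_c2 = √(μ/r₂) = 1543 m/s; transfer-apoapsis v_a = √[μ(2/r₂ − 1/a_t)] = 889.1 m/s.
Δv₂ = v_c2 − v_a = 653.9 m/s.

Δv ≈ 654 m/s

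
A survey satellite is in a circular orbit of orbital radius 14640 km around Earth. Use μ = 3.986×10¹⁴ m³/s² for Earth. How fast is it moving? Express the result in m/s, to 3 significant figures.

v ≈ 5220 m/s

r = 14640 km = 1.464×10⁷ m.
For a circular orbit v = √(μ/r) = √(3.986×10¹⁴ / 1.464×10⁷) = √(2.723×10⁷) = 5218 m/s.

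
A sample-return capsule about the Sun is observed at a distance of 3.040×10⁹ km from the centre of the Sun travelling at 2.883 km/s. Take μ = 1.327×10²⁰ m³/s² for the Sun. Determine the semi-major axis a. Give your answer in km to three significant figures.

a ≈ 1.68×10⁹ km

r = 3.040×10¹² m.
Vis-viva rearranged: 1/a = 2/r − v²/μ = 6.579×10⁻¹³ − 6.264×10⁻¹⁴ = 5.953×10⁻¹³ m⁻¹.
a = 1.680×10¹² m = 1.6799×10⁹ km.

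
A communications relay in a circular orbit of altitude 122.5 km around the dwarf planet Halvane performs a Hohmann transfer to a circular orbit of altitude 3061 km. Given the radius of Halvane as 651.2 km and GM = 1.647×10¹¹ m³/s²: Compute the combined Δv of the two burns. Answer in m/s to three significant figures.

Δv_total ≈ 219 m/s

r₁ = 651.2 + 122.5 = 773.70 km = 7.7370×10⁵ m.
r₂ = 651.2 + 3061 = 3712.2 km = 3.7122×10⁶ m.
Transfer ellipse a_t = (r₁ + r₂)/2 = 2.243×10⁶ m.
At r₁: circular v_c1 = √(μ/r₁) = 461.4 m/s; transfer-periapsis v_p = √[μ(2/r₁ − 1/a_t)] = 593.6 m/s.
Δv₁ = v_p − v_c1 = 132.2 m/s.
At r₂: circular v_c2 = √(μ/r₂) = 210.6 m/s; transfer-apoapsis v_a = √[μ(2/r₂ − 1/a_t)] = 123.7 m/s.
Δv₂ = v_c2 − v_a = 86.92 m/s.
Total Δv = Δv₁ + Δv₂ = 219.1 m/s.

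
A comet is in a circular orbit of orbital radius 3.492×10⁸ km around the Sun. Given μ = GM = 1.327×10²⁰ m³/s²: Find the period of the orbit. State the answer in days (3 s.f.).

T ≈ 1300 days

r = 3.492×10⁸ km = 3.492×10¹¹ m.
Kepler's third law: T = 2π√(r³/μ) = 2π√((3.492×10¹¹)³ / 1.327×10²⁰).
r³/μ = 3.209×10¹⁴ s², so T = 2π × 1.791×10⁷ = 1.126×10⁸ s.
Converting: 1.126×10⁸ s ÷ 86400 = 1303 days.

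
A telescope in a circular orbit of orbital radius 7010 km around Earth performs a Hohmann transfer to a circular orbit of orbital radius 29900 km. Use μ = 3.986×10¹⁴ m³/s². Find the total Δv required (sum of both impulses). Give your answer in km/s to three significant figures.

Δv_total ≈ 3.46 km/s

r₁ = 7010 km = 7.010×10⁶ m.
r₂ = 29900 km = 2.990×10⁷ m.
Transfer ellipse a_t = (r₁ + r₂)/2 = 1.846×10⁷ m.
At r₁: circular v_c1 = √(μ/r₁) = 7541 m/s; transfer-perigee v_p = √[μ(2/r₁ − 1/a_t)] = 9598 m/s.
Δv₁ = v_p − v_c1 = 2058 m/s.
At r₂: circular v_c2 = √(μ/r₂) = 3651 m/s; transfer-apogee v_a = √[μ(2/r₂ − 1/a_t)] = 2250 m/s.
Δv₂ = v_c2 − v_a = 1401 m/s.
Total Δv = Δv₁ + Δv₂ = 3458 m/s = 3.458 km/s.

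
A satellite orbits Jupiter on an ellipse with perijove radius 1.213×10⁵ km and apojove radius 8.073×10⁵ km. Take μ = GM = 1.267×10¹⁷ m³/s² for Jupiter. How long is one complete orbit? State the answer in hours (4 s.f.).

Semi-major axis a = (r_p + r_a)/2 = (1.2130×10⁵ + 8.0730×10⁵)/2 = 4.6430×10⁵ km = 4.643×10⁸ m.
By Kepler's third law T = 2π√(a³/μ) = 2π × 2.811×10⁴ = 1.766×10⁵ s.
= 49.06 hours.

T ≈ 49.06 hours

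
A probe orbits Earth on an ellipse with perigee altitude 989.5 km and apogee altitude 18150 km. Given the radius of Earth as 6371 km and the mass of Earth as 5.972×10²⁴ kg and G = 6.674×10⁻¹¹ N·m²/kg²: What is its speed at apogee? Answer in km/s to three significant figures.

μ = GM = 6.674×10⁻¹¹ × 5.972×10²⁴ = 3.986×10¹⁴ m³/s².
r_p = 6371 + 989.5 = 7360.5 km = 7.3605×10⁶ m.
r_a = 6371 + 18150 = 24521 km = 2.4521×10⁷ m.
Semi-major axis a = (r_p + r_a)/2 = 15941 km = 1.594×10⁷ m.
Vis-viva: v² = μ(2/r − 1/a) = 3.986×10¹⁴ × (8.156×10⁻⁸ − 6.273×10⁻⁸) = 7.505×10⁶ m²/s².
v = 2740 m/s = 2.740 km/s.

v ≈ 2.74 km/s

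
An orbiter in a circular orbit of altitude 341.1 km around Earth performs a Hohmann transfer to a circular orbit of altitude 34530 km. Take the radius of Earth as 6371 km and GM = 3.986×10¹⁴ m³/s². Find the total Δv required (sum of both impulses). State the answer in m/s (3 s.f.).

r₁ = 6371 + 341.1 = 6712.1 km = 6.7121×10⁶ m.
r₂ = 6371 + 34530 = 40901 km = 4.0901×10⁷ m.
Transfer ellipse a_t = (r₁ + r₂)/2 = 2.381×10⁷ m.
At r₁: circular v_c1 = √(μ/r₁) = 7706 m/s; transfer-perigee v_p = √[μ(2/r₁ − 1/a_t)] = 10100 m/s.
Δv₁ = v_p − v_c1 = 2395 m/s.
At r₂: circular v_c2 = √(μ/r₂) = 3122 m/s; transfer-apogee v_a = √[μ(2/r₂ − 1/a_t)] = 1658 m/s.
Δv₂ = v_c2 − v_a = 1464 m/s.
Total Δv = Δv₁ + Δv₂ = 3859 m/s.

Δv_total ≈ 3860 m/s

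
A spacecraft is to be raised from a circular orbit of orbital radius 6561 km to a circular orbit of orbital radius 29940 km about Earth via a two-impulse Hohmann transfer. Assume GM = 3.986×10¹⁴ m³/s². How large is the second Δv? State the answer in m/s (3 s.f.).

Δv ≈ 1460 m/s

r₁ = 6561 km = 6.561×10⁶ m.
r₂ = 29940 km = 2.994×10⁷ m.
Transfer ellipse a_t = (r₁ + r₂)/2 = 1.825×10⁷ m.
At r₁: circular v_c1 = √(μ/r₁) = 7794 m/s; transfer-perigee v_p = √[μ(2/r₁ − 1/a_t)] = 9983 m/s.
At r₂: circular v_c2 = √(μ/r₂) = 3649 m/s; transfer-apogee v_a = √[μ(2/r₂ − 1/a_t)] = 2188 m/s.
Δv₂ = v_c2 − v_a = 1461 m/s.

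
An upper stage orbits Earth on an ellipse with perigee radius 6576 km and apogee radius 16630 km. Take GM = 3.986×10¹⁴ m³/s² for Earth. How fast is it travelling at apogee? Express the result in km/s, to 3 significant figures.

v ≈ 3.69 km/s

Semi-major axis a = (r_p + r_a)/2 = 11603 km = 1.160×10⁷ m.
Vis-viva: v² = μ(2/r − 1/a) = 3.986×10¹⁴ × (1.203×10⁻⁷ − 8.618×10⁻⁸) = 1.358×10⁷ m²/s².
v = 3686 m/s = 3.686 km/s.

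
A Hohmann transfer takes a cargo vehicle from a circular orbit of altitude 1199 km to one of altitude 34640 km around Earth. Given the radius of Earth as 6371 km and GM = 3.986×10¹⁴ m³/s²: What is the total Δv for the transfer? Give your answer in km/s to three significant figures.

Δv_total ≈ 3.55 km/s

r₁ = 6371 + 1199 = 7570.0 km = 7.5700×10⁶ m.
r₂ = 6371 + 34640 = 41011 km = 4.1011×10⁷ m.
Transfer ellipse a_t = (r₁ + r₂)/2 = 2.429×10⁷ m.
At r₁: circular v_c1 = √(μ/r₁) = 7256 m/s; transfer-perigee v_p = √[μ(2/r₁ − 1/a_t)] = 9429 m/s.
Δv₁ = v_p − v_c1 = 2172 m/s.
At r₂: circular v_c2 = √(μ/r₂) = 3118 m/s; transfer-apogee v_a = √[μ(2/r₂ − 1/a_t)] = 1740 m/s.
Δv₂ = v_c2 − v_a = 1377 m/s.
Total Δv = Δv₁ + Δv₂ = 3550 m/s = 3.550 km/s.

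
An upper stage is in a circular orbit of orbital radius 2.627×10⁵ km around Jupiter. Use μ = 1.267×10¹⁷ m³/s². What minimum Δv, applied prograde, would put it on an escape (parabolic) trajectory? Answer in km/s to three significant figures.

r = 2.627×10⁵ km = 2.627×10⁸ m.
Circular speed v_c = √(μ/r) = 21960 m/s.
Escape speed v_esc = √(2μ/r) = √2 × v_c = 31060 m/s.
Δv = v_esc − v_c = 9097 m/s = 9.097 km/s.

Δv ≈ 9.10 km/s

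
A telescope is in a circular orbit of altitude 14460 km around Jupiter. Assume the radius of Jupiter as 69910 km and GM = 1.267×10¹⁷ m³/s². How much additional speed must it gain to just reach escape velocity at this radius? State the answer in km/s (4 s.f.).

Δv ≈ 16.05 km/s

r = 69910 + 14460 = 84370 km = 8.4370×10⁷ m.
Circular speed v_c = √(μ/r) = 38750 m/s.
Escape speed v_esc = √(2μ/r) = √2 × v_c = 54800 m/s.
Δv = v_esc − v_c = 16050 m/s = 16.05 km/s.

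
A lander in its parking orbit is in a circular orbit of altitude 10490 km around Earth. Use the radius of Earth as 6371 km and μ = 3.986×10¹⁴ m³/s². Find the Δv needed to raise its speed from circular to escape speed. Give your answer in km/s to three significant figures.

Δv ≈ 2.01 km/s

r = 6371 + 10490 = 16861 km = 1.6861×10⁷ m.
Circular speed v_c = √(μ/r) = 4862 m/s.
Escape speed v_esc = √(2μ/r) = √2 × v_c = 6876 m/s.
Δv = v_esc − v_c = 2014 m/s = 2.014 km/s.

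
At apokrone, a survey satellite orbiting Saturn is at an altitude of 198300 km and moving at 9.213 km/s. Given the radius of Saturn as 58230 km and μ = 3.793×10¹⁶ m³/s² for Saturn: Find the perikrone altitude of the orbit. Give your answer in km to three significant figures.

r_a = 58230 + 198300 = 2.5653×10⁵ km = 2.565×10⁸ m.
Specific energy ε = v²/2 − μ/r = -1.054×10⁸ J/kg, so a = −μ/(2ε) = 1.799×10⁸ m.
The apsides satisfy r_p + r_a = 2a, so the perikrone radius is 2a − r_a = 1.033×10⁸ m = 1.0327×10⁵ km.
Perikrone altitude = 1.0327×10⁵ − 58230 = 45045 km.

perikrone altitude ≈ 45000 km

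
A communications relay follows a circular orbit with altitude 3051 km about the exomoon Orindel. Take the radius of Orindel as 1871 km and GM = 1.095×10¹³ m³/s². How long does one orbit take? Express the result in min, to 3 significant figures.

T ≈ 346 min

r = 1871 + 3051 = 4922.0 km = 4.9220×10⁶ m.
Kepler's third law: T = 2π√(r³/μ) = 2π√((4.922×10⁶)³ / 1.095×10¹³).
r³/μ = 1.089×10⁷ s², so T = 2π × 3.300×10³ = 2.073×10⁴ s.
Converting: 2.073×10⁴ s ÷ 60.00 = 345.6 min.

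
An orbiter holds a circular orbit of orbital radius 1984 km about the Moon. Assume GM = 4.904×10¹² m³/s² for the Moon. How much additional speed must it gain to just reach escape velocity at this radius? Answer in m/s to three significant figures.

Δv ≈ 651 m/s

r = 1984 km = 1.984×10⁶ m.
Circular speed v_c = √(μ/r) = 1572 m/s.
Escape speed v_esc = √(2μ/r) = √2 × v_c = 2223 m/s.
Δv = v_esc − v_c = 651.2 m/s.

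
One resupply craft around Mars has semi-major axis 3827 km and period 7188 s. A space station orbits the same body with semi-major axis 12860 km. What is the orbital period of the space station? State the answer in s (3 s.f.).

T₂ ≈ 44300 s

Kepler's third law: T² ∝ a³, so T₂ = T₁ (a₂/a₁)^(3/2).
a₂/a₁ = 3.360, (a₂/a₁)^(3/2) = 6.160.
T₂ = 7188 × 6.160 = 44280 s.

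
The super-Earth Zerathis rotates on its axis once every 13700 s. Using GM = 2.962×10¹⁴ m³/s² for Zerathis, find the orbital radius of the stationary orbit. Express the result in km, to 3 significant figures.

A synchronous orbit has period T, so by Kepler's third law a = (μT²/4π²)^(1/3).
μT²/4π² = 2.962×10¹⁴ × (1.370×10⁴)² / 39.48 = 1.408×10²¹ m³.
a = 1.121×10⁷ m = 11209 km.

r_sync ≈ 11200 km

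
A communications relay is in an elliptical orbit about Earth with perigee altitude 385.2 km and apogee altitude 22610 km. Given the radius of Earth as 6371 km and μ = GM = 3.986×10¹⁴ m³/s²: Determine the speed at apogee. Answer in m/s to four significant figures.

r_p = 6371 + 385.2 = 6756.2 km = 6.7562×10⁶ m.
r_a = 6371 + 22610 = 28981 km = 2.8981×10⁷ m.
Semi-major axis a = (r_p + r_a)/2 = 17869 km = 1.787×10⁷ m.
Vis-viva: v² = μ(2/r − 1/a) = 3.986×10¹⁴ × (6.901×10⁻⁸ − 5.596×10⁻⁸) = 5.200×10⁶ m²/s².
v = 2280 m/s.

v ≈ 2280 m/s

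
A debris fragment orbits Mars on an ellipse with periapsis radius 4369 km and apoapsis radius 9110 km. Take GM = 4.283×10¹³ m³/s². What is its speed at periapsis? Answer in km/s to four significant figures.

Semi-major axis a = (r_p + r_a)/2 = 6739.5 km = 6.740×10⁶ m.
Vis-viva: v² = μ(2/r − 1/a) = 4.283×10¹³ × (4.578×10⁻⁷ − 1.484×10⁻⁷) = 1.325×10⁷ m²/s².
v = 3640 m/s = 3.640 km/s.

v ≈ 3.640 km/s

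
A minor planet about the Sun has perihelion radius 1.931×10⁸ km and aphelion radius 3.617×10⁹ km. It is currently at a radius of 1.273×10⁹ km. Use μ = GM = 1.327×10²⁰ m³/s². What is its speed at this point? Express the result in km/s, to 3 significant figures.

v ≈ 11.8 km/s

Semi-major axis a = (r_p + r_a)/2 = 1.9050×10⁹ km = 1.905×10¹² m.
Vis-viva: v² = μ(2/r − 1/a) = 1.327×10²⁰ × (1.571×10⁻¹² − 5.249×10⁻¹³) = 1.388×10⁸ m²/s².
v = 11780 m/s = 11.78 km/s.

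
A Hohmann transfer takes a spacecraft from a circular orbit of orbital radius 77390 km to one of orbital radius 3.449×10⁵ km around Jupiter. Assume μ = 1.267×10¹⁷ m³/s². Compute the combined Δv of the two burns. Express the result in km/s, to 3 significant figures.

Δv_total ≈ 18.8 km/s

r₁ = 77390 km = 7.739×10⁷ m.
r₂ = 3.449×10⁵ km = 3.449×10⁸ m.
Transfer ellipse a_t = (r₁ + r₂)/2 = 2.111×10⁸ m.
At r₁: circular v_c1 = √(μ/r₁) = 40460 m/s; transfer-perijove v_p = √[μ(2/r₁ − 1/a_t)] = 51710 m/s.
Δv₁ = v_p − v_c1 = 11250 m/s.
At r₂: circular v_c2 = √(μ/r₂) = 19170 m/s; transfer-apojove v_a = √[μ(2/r₂ − 1/a_t)] = 11600 m/s.
Δv₂ = v_c2 − v_a = 7563 m/s.
Total Δv = Δv₁ + Δv₂ = 18810 m/s = 18.81 km/s.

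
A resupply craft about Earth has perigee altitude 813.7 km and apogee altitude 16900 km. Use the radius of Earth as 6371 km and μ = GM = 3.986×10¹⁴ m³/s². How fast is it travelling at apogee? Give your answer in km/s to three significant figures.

v ≈ 2.84 km/s

r_p = 6371 + 813.7 = 7184.7 km = 7.1847×10⁶ m.
r_a = 6371 + 16900 = 23271 km = 2.3271×10⁷ m.
Semi-major axis a = (r_p + r_a)/2 = 15228 km = 1.523×10⁷ m.
Vis-viva: v² = μ(2/r − 1/a) = 3.986×10¹⁴ × (8.594×10⁻⁸ − 6.567×10⁻⁸) = 8.082×10⁶ m²/s².
v = 2843 m/s = 2.843 km/s.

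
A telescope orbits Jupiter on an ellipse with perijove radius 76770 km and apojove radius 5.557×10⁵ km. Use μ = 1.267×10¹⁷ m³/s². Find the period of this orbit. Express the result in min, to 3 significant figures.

T ≈ 1650 min

Semi-major axis a = (r_p + r_a)/2 = (76770 + 5.5570×10⁵)/2 = 3.1624×10⁵ km = 3.162×10⁸ m.
By Kepler's third law T = 2π√(a³/μ) = 2π × 1.580×10⁴ = 9.927×10⁴ s.
= 1654 min.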